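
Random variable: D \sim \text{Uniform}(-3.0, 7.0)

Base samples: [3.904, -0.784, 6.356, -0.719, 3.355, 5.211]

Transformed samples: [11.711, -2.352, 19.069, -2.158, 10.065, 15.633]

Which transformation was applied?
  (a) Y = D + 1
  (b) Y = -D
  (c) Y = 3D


Checking option (c) Y = 3D:
  D = 3.904 -> Y = 11.711 ✓
  D = -0.784 -> Y = -2.352 ✓
  D = 6.356 -> Y = 19.069 ✓
All samples match this transformation.

(c) 3D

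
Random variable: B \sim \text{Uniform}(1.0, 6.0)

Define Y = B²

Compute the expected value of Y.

E[B²] = Var(B) + (E[B])² = 2.0833333 + 12.25 = 14.333333

14.333333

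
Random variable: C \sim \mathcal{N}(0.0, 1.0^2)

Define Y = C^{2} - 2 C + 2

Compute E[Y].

E[Y] = 1*E[C²] - 2*E[C] + 2
E[C] = 0
E[C²] = Var(C) + (E[C])² = 1 + 0 = 1
E[Y] = 1*1 - 2*0 + 2 = 3

3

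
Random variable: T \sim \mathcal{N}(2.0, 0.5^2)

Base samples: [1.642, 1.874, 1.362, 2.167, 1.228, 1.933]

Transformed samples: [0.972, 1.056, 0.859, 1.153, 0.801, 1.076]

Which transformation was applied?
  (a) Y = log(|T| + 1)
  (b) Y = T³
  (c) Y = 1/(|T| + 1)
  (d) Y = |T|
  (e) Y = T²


Checking option (a) Y = log(|T| + 1):
  T = 1.642 -> Y = 0.972 ✓
  T = 1.874 -> Y = 1.056 ✓
  T = 1.362 -> Y = 0.859 ✓
All samples match this transformation.

(a) log(|T| + 1)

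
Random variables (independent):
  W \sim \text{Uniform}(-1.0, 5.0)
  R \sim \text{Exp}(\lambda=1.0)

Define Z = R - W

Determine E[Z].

E[Z] = -1*E[W] + 1*E[R]
E[W] = 2
E[R] = 1
E[Z] = -1*2 + 1*1 = -1

-1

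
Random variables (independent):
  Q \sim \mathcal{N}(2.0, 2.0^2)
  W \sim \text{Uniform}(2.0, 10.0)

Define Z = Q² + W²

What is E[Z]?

E[Z] = E[Q²] + E[W²]
E[Q²] = Var(Q) + E[Q]² = 4 + 4 = 8
E[W²] = Var(W) + E[W]² = 5.3333333 + 36 = 41.333333
E[Z] = 8 + 41.333333 = 49.333333

49.333333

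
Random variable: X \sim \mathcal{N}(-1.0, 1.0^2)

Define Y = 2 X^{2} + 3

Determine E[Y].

E[Y] = 2*E[X²] + 3
E[X] = -1
E[X²] = Var(X) + (E[X])² = 1 + 1 = 2
E[Y] = 2*2 + 3 = 7

7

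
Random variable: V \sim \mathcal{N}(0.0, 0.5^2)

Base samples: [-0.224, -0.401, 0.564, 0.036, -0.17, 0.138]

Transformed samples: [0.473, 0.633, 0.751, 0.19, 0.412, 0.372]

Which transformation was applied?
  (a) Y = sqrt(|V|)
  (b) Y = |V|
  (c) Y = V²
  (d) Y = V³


Checking option (a) Y = sqrt(|V|):
  V = -0.224 -> Y = 0.473 ✓
  V = -0.401 -> Y = 0.633 ✓
  V = 0.564 -> Y = 0.751 ✓
All samples match this transformation.

(a) sqrt(|V|)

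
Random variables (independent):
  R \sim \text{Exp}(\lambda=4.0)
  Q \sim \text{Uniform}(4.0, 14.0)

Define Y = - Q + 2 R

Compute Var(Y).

For independent RVs: Var(aX + bY) = a²Var(X) + b²Var(Y)
Var(R) = 0.0625
Var(Q) = 8.3333333
Var(Y) = 2²*0.0625 + (-1)²*8.3333333
= 4*0.0625 + 1*8.3333333 = 8.5833333

8.5833333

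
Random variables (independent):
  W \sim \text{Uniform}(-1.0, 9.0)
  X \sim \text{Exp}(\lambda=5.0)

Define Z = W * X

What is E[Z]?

For independent RVs: E[XY] = E[X]*E[Y]
E[W] = 4
E[X] = 0.2
E[Z] = 4 * 0.2 = 0.8

0.8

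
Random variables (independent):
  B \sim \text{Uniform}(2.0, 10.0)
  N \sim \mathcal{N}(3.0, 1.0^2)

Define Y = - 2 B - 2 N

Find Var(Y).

For independent RVs: Var(aX + bY) = a²Var(X) + b²Var(Y)
Var(B) = 5.3333333
Var(N) = 1
Var(Y) = (-2)²*5.3333333 + (-2)²*1
= 4*5.3333333 + 4*1 = 25.333333

25.333333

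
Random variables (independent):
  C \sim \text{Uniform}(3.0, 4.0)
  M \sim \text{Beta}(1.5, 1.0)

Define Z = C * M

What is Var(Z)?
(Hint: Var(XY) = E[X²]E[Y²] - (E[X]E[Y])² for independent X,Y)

Var(XY) = E[X²]E[Y²] - (E[X]E[Y])²
E[C] = 3.5, Var(C) = 0.083333333
E[M] = 0.6, Var(M) = 0.068571429
E[C²] = 0.083333333 + 3.5² = 12.333333
E[M²] = 0.068571429 + 0.6² = 0.42857143
Var(Z) = 12.333333*0.42857143 - (3.5*0.6)²
= 5.2857143 - 4.41 = 0.87571429

0.87571429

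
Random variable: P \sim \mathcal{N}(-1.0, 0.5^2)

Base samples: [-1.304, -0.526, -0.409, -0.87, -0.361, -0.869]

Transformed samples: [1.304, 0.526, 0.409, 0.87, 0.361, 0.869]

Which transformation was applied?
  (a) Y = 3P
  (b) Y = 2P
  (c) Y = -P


Checking option (c) Y = -P:
  P = -1.304 -> Y = 1.304 ✓
  P = -0.526 -> Y = 0.526 ✓
  P = -0.409 -> Y = 0.409 ✓
All samples match this transformation.

(c) -P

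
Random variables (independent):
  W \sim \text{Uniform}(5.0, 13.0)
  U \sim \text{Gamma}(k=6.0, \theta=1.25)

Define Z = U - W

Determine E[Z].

E[Z] = -1*E[W] + 1*E[U]
E[W] = 9
E[U] = 7.5
E[Z] = -1*9 + 1*7.5 = -1.5

-1.5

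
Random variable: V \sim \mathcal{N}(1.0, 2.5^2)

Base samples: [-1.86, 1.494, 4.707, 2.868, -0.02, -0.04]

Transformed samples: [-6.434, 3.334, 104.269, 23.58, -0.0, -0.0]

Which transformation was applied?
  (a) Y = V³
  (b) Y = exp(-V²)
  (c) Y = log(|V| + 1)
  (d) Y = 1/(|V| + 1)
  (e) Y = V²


Checking option (a) Y = V³:
  V = -1.86 -> Y = -6.434 ✓
  V = 1.494 -> Y = 3.334 ✓
  V = 4.707 -> Y = 104.269 ✓
All samples match this transformation.

(a) V³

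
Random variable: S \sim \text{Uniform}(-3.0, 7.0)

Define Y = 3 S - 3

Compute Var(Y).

For Y = aS + b: Var(Y) = a² * Var(S)
Var(S) = (7 + 3)^2/12 = 8.3333333
Var(Y) = 3² * 8.3333333 = 9 * 8.3333333 = 75

75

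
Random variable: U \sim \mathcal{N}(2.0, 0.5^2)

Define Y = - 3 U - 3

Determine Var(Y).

For Y = aU + b: Var(Y) = a² * Var(U)
Var(U) = 0.5^2 = 0.25
Var(Y) = (-3)² * 0.25 = 9 * 0.25 = 2.25

2.25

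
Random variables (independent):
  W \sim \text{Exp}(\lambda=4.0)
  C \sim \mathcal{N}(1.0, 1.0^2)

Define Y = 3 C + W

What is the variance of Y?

For independent RVs: Var(aX + bY) = a²Var(X) + b²Var(Y)
Var(W) = 0.0625
Var(C) = 1
Var(Y) = 1²*0.0625 + 3²*1
= 1*0.0625 + 9*1 = 9.0625

9.0625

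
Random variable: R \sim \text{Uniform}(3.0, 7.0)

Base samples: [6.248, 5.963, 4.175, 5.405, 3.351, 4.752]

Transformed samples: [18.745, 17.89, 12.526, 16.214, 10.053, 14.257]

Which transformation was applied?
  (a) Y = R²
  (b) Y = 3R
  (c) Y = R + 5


Checking option (b) Y = 3R:
  R = 6.248 -> Y = 18.745 ✓
  R = 5.963 -> Y = 17.89 ✓
  R = 4.175 -> Y = 12.526 ✓
All samples match this transformation.

(b) 3R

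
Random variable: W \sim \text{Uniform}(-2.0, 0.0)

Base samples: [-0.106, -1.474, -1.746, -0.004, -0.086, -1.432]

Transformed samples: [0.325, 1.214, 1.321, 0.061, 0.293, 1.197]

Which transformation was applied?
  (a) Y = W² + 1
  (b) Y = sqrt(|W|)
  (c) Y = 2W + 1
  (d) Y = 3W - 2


Checking option (b) Y = sqrt(|W|):
  W = -0.106 -> Y = 0.325 ✓
  W = -1.474 -> Y = 1.214 ✓
  W = -1.746 -> Y = 1.321 ✓
All samples match this transformation.

(b) sqrt(|W|)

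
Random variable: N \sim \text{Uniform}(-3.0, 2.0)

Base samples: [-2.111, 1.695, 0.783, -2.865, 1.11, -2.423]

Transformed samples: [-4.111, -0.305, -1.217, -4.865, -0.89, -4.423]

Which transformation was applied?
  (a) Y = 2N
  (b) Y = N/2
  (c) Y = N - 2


Checking option (c) Y = N - 2:
  N = -2.111 -> Y = -4.111 ✓
  N = 1.695 -> Y = -0.305 ✓
  N = 0.783 -> Y = -1.217 ✓
All samples match this transformation.

(c) N - 2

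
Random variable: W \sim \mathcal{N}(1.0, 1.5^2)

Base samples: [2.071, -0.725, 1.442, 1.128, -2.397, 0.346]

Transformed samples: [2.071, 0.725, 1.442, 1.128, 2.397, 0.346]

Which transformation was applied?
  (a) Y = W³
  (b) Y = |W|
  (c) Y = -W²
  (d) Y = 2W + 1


Checking option (b) Y = |W|:
  W = 2.071 -> Y = 2.071 ✓
  W = -0.725 -> Y = 0.725 ✓
  W = 1.442 -> Y = 1.442 ✓
All samples match this transformation.

(b) |W|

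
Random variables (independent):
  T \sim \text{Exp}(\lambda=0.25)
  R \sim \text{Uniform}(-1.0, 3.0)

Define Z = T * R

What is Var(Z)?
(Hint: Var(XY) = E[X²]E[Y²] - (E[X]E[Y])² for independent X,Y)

Var(XY) = E[X²]E[Y²] - (E[X]E[Y])²
E[T] = 4, Var(T) = 16
E[R] = 1, Var(R) = 1.3333333
E[T²] = 16 + 4² = 32
E[R²] = 1.3333333 + 1² = 2.3333333
Var(Z) = 32*2.3333333 - (4*1)²
= 74.666667 - 16 = 58.666667

58.666667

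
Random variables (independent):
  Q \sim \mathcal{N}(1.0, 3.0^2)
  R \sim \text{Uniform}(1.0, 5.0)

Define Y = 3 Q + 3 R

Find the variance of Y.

For independent RVs: Var(aX + bY) = a²Var(X) + b²Var(Y)
Var(Q) = 9
Var(R) = 1.3333333
Var(Y) = 3²*9 + 3²*1.3333333
= 9*9 + 9*1.3333333 = 93

93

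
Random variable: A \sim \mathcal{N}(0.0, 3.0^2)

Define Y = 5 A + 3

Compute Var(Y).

For Y = aA + b: Var(Y) = a² * Var(A)
Var(A) = 3.0^2 = 9
Var(Y) = 5² * 9 = 25 * 9 = 225

225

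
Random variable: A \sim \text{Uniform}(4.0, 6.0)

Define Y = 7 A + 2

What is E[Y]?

For Y = 7A + 2:
E[Y] = 7 * E[A] + 2
E[A] = (4 + 6)/2 = 5
E[Y] = 7 * 5 + 2 = 37

37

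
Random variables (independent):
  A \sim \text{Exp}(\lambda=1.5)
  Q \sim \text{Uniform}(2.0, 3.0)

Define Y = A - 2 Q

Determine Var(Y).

For independent RVs: Var(aX + bY) = a²Var(X) + b²Var(Y)
Var(A) = 0.44444444
Var(Q) = 0.083333333
Var(Y) = 1²*0.44444444 + (-2)²*0.083333333
= 1*0.44444444 + 4*0.083333333 = 0.77777778

0.77777778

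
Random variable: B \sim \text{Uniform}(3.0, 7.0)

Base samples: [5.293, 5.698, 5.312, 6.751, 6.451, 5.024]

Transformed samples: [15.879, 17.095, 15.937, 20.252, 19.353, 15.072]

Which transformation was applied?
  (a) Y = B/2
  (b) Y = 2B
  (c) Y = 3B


Checking option (c) Y = 3B:
  B = 5.293 -> Y = 15.879 ✓
  B = 5.698 -> Y = 17.095 ✓
  B = 5.312 -> Y = 15.937 ✓
All samples match this transformation.

(c) 3B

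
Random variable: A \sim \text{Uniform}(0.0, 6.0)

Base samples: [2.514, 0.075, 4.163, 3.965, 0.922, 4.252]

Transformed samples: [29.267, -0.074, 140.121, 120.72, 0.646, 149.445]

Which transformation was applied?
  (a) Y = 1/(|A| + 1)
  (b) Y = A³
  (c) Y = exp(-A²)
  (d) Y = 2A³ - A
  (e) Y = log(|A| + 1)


Checking option (d) Y = 2A³ - A:
  A = 2.514 -> Y = 29.267 ✓
  A = 0.075 -> Y = -0.074 ✓
  A = 4.163 -> Y = 140.121 ✓
All samples match this transformation.

(d) 2A³ - A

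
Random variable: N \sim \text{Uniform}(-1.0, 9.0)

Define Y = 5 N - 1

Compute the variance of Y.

For Y = aN + b: Var(Y) = a² * Var(N)
Var(N) = (9 + 1)^2/12 = 8.3333333
Var(Y) = 5² * 8.3333333 = 25 * 8.3333333 = 208.33333

208.33333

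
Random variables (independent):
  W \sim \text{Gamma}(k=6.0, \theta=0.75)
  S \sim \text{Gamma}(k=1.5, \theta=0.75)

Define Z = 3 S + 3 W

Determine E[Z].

E[Z] = 3*E[W] + 3*E[S]
E[W] = 4.5
E[S] = 1.125
E[Z] = 3*4.5 + 3*1.125 = 16.875

16.875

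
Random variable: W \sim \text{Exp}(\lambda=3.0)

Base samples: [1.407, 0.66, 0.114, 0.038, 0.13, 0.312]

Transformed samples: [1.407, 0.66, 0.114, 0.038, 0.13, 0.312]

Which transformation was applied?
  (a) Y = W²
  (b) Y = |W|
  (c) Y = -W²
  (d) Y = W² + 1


Checking option (b) Y = |W|:
  W = 1.407 -> Y = 1.407 ✓
  W = 0.66 -> Y = 0.66 ✓
  W = 0.114 -> Y = 0.114 ✓
All samples match this transformation.

(b) |W|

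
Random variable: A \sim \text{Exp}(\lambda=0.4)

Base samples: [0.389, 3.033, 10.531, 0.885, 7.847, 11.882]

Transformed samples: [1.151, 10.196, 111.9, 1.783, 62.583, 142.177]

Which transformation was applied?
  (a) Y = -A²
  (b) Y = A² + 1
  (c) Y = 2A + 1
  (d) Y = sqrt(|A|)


Checking option (b) Y = A² + 1:
  A = 0.389 -> Y = 1.151 ✓
  A = 3.033 -> Y = 10.196 ✓
  A = 10.531 -> Y = 111.9 ✓
All samples match this transformation.

(b) A² + 1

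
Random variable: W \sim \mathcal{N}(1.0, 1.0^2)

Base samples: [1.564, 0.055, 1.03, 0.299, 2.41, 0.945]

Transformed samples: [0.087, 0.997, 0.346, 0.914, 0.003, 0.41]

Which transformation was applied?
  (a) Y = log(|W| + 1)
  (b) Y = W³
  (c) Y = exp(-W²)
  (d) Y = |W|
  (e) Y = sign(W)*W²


Checking option (c) Y = exp(-W²):
  W = 1.564 -> Y = 0.087 ✓
  W = 0.055 -> Y = 0.997 ✓
  W = 1.03 -> Y = 0.346 ✓
All samples match this transformation.

(c) exp(-W²)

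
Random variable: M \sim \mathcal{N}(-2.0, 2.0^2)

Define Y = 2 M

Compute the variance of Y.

For Y = aM + b: Var(Y) = a² * Var(M)
Var(M) = 2.0^2 = 4
Var(Y) = 2² * 4 = 4 * 4 = 16

16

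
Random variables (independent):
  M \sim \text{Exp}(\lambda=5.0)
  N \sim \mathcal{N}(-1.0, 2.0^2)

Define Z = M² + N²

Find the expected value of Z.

E[Z] = E[M²] + E[N²]
E[M²] = Var(M) + E[M]² = 0.04 + 0.04 = 0.08
E[N²] = Var(N) + E[N]² = 4 + 1 = 5
E[Z] = 0.08 + 5 = 5.08

5.08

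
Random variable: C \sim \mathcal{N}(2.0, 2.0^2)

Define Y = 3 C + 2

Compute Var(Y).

For Y = aC + b: Var(Y) = a² * Var(C)
Var(C) = 2.0^2 = 4
Var(Y) = 3² * 4 = 9 * 4 = 36

36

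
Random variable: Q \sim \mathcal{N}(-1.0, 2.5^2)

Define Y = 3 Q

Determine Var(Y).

For Y = aQ + b: Var(Y) = a² * Var(Q)
Var(Q) = 2.5^2 = 6.25
Var(Y) = 3² * 6.25 = 9 * 6.25 = 56.25

56.25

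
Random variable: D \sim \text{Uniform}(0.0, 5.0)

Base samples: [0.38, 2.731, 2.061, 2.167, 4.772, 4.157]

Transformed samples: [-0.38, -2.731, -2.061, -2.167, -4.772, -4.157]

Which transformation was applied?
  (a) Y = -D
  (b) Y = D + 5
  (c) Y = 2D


Checking option (a) Y = -D:
  D = 0.38 -> Y = -0.38 ✓
  D = 2.731 -> Y = -2.731 ✓
  D = 2.061 -> Y = -2.061 ✓
All samples match this transformation.

(a) -D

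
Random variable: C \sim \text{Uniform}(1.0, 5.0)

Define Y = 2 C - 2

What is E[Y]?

For Y = 2C - 2:
E[Y] = 2 * E[C] - 2
E[C] = (1 + 5)/2 = 3
E[Y] = 2 * 3 - 2 = 4

4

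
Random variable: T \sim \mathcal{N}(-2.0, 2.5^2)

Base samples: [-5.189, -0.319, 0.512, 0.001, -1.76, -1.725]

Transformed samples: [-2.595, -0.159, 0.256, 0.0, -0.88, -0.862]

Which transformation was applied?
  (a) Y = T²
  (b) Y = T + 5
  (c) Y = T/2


Checking option (c) Y = T/2:
  T = -5.189 -> Y = -2.595 ✓
  T = -0.319 -> Y = -0.159 ✓
  T = 0.512 -> Y = 0.256 ✓
All samples match this transformation.

(c) T/2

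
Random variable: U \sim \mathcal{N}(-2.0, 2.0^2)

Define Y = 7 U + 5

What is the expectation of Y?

For Y = 7U + 5:
E[Y] = 7 * E[U] + 5
E[U] = -2.0 = -2
E[Y] = 7 * (-2) + 5 = -9

-9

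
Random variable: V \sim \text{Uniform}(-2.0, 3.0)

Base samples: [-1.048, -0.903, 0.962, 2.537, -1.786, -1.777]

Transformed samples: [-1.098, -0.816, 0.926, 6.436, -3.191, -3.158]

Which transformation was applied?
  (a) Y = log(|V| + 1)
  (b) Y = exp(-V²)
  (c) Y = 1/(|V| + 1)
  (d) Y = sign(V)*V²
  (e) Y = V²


Checking option (d) Y = sign(V)*V²:
  V = -1.048 -> Y = -1.098 ✓
  V = -0.903 -> Y = -0.816 ✓
  V = 0.962 -> Y = 0.926 ✓
All samples match this transformation.

(d) sign(V)*V²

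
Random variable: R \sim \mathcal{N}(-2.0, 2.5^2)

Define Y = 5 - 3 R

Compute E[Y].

For Y = -3R + 5:
E[Y] = -3 * E[R] + 5
E[R] = -2.0 = -2
E[Y] = -3 * (-2) + 5 = 11

11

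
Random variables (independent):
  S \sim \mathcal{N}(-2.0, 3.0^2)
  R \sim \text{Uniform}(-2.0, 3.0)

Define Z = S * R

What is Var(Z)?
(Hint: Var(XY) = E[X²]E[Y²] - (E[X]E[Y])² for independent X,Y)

Var(XY) = E[X²]E[Y²] - (E[X]E[Y])²
E[S] = -2, Var(S) = 9
E[R] = 0.5, Var(R) = 2.0833333
E[S²] = 9 + (-2)² = 13
E[R²] = 2.0833333 + 0.5² = 2.3333333
Var(Z) = 13*2.3333333 - (-2*0.5)²
= 30.333333 - 1 = 29.333333

29.333333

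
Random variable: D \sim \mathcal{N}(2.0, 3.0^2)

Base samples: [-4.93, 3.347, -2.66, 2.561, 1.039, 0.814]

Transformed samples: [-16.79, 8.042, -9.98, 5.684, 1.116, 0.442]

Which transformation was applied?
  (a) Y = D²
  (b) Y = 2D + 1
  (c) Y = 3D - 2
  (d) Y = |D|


Checking option (c) Y = 3D - 2:
  D = -4.93 -> Y = -16.79 ✓
  D = 3.347 -> Y = 8.042 ✓
  D = -2.66 -> Y = -9.98 ✓
All samples match this transformation.

(c) 3D - 2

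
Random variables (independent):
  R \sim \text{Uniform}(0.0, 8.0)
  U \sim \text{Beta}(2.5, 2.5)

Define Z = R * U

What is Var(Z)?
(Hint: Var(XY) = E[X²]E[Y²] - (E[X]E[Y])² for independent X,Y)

Var(XY) = E[X²]E[Y²] - (E[X]E[Y])²
E[R] = 4, Var(R) = 5.3333333
E[U] = 0.5, Var(U) = 0.041666667
E[R²] = 5.3333333 + 4² = 21.333333
E[U²] = 0.041666667 + 0.5² = 0.29166667
Var(Z) = 21.333333*0.29166667 - (4*0.5)²
= 6.2222222 - 4 = 2.2222222

2.2222222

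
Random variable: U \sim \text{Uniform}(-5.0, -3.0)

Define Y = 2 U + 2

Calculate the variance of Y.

For Y = aU + b: Var(Y) = a² * Var(U)
Var(U) = (-3 + 5)^2/12 = 0.33333333
Var(Y) = 2² * 0.33333333 = 4 * 0.33333333 = 1.3333333

1.3333333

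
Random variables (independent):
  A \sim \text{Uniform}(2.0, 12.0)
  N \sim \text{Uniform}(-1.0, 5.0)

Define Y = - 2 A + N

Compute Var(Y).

For independent RVs: Var(aX + bY) = a²Var(X) + b²Var(Y)
Var(A) = 8.3333333
Var(N) = 3
Var(Y) = (-2)²*8.3333333 + 1²*3
= 4*8.3333333 + 1*3 = 36.333333

36.333333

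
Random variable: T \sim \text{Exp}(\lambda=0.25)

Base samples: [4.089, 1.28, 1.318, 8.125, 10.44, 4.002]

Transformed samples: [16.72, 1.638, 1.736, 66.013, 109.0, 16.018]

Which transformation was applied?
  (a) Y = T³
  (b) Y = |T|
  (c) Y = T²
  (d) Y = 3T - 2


Checking option (c) Y = T²:
  T = 4.089 -> Y = 16.72 ✓
  T = 1.28 -> Y = 1.638 ✓
  T = 1.318 -> Y = 1.736 ✓
All samples match this transformation.

(c) T²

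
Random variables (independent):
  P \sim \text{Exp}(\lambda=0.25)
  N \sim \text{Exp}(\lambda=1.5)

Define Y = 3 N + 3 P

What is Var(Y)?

For independent RVs: Var(aX + bY) = a²Var(X) + b²Var(Y)
Var(P) = 16
Var(N) = 0.44444444
Var(Y) = 3²*16 + 3²*0.44444444
= 9*16 + 9*0.44444444 = 148

148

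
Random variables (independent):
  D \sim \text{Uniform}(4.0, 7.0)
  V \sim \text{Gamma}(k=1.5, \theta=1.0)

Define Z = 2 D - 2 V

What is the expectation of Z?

E[Z] = 2*E[D] - 2*E[V]
E[D] = 5.5
E[V] = 1.5
E[Z] = 2*5.5 - 2*1.5 = 8

8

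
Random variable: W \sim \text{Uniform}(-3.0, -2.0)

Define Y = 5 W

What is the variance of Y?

For Y = aW + b: Var(Y) = a² * Var(W)
Var(W) = (-2 + 3)^2/12 = 0.083333333
Var(Y) = 5² * 0.083333333 = 25 * 0.083333333 = 2.0833333

2.0833333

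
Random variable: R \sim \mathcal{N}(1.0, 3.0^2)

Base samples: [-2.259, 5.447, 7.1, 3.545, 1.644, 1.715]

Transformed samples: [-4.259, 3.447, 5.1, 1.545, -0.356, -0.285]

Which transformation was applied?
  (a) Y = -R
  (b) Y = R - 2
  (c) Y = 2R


Checking option (b) Y = R - 2:
  R = -2.259 -> Y = -4.259 ✓
  R = 5.447 -> Y = 3.447 ✓
  R = 7.1 -> Y = 5.1 ✓
All samples match this transformation.

(b) R - 2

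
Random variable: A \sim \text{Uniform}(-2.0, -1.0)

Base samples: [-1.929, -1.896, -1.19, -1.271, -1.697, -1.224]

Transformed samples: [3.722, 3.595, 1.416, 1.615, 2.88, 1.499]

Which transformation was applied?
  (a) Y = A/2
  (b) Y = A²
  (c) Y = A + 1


Checking option (b) Y = A²:
  A = -1.929 -> Y = 3.722 ✓
  A = -1.896 -> Y = 3.595 ✓
  A = -1.19 -> Y = 1.416 ✓
All samples match this transformation.

(b) A²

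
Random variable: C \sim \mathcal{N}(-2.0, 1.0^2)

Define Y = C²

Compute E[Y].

Using E[X²] = Var(X) + (E[X])²:
E[C] = -2
Var(C) = 1.0^2 = 1
E[C²] = 1 + (-2)² = 1 + 4 = 5

5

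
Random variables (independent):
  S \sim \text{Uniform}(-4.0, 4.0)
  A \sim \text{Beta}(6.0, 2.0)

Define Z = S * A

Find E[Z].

For independent RVs: E[XY] = E[X]*E[Y]
E[S] = 0
E[A] = 0.75
E[Z] = 0 * 0.75 = 0

0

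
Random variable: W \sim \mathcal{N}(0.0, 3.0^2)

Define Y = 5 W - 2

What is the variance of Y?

For Y = aW + b: Var(Y) = a² * Var(W)
Var(W) = 3.0^2 = 9
Var(Y) = 5² * 9 = 25 * 9 = 225

225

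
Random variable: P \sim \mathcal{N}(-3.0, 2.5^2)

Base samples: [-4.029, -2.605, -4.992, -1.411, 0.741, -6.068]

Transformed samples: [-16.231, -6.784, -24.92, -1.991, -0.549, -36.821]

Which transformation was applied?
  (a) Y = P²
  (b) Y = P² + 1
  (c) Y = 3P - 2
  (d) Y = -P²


Checking option (d) Y = -P²:
  P = -4.029 -> Y = -16.231 ✓
  P = -2.605 -> Y = -6.784 ✓
  P = -4.992 -> Y = -24.92 ✓
All samples match this transformation.

(d) -P²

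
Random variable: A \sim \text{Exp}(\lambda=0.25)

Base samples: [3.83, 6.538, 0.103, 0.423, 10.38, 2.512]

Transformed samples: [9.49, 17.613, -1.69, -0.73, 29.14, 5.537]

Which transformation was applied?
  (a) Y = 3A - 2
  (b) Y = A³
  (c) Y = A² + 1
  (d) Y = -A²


Checking option (a) Y = 3A - 2:
  A = 3.83 -> Y = 9.49 ✓
  A = 6.538 -> Y = 17.613 ✓
  A = 0.103 -> Y = -1.69 ✓
All samples match this transformation.

(a) 3A - 2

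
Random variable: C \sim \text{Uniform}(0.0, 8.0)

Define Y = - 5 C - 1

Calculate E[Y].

For Y = -5C - 1:
E[Y] = -5 * E[C] - 1
E[C] = (0 + 8)/2 = 4
E[Y] = -5 * 4 - 1 = -21

-21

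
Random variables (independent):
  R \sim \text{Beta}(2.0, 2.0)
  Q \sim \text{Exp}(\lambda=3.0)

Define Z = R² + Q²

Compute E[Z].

E[Z] = E[R²] + E[Q²]
E[R²] = Var(R) + E[R]² = 0.05 + 0.25 = 0.3
E[Q²] = Var(Q) + E[Q]² = 0.11111111 + 0.11111111 = 0.22222222
E[Z] = 0.3 + 0.22222222 = 0.52222222

0.52222222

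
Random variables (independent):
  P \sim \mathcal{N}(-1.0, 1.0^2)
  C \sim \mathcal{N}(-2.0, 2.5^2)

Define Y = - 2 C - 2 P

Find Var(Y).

For independent RVs: Var(aX + bY) = a²Var(X) + b²Var(Y)
Var(P) = 1
Var(C) = 6.25
Var(Y) = (-2)²*1 + (-2)²*6.25
= 4*1 + 4*6.25 = 29

29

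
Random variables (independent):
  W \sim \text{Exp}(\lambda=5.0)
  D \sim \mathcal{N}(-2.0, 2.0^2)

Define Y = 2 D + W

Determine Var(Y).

For independent RVs: Var(aX + bY) = a²Var(X) + b²Var(Y)
Var(W) = 0.04
Var(D) = 4
Var(Y) = 1²*0.04 + 2²*4
= 1*0.04 + 4*4 = 16.04

16.04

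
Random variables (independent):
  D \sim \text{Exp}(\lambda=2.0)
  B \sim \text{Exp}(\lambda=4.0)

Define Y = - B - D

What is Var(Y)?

For independent RVs: Var(aX + bY) = a²Var(X) + b²Var(Y)
Var(D) = 0.25
Var(B) = 0.0625
Var(Y) = (-1)²*0.25 + (-1)²*0.0625
= 1*0.25 + 1*0.0625 = 0.3125

0.3125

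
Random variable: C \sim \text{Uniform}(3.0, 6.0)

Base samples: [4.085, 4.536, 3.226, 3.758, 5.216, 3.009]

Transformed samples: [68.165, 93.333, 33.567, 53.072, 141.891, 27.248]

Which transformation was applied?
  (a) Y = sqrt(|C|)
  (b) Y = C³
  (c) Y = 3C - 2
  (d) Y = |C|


Checking option (b) Y = C³:
  C = 4.085 -> Y = 68.165 ✓
  C = 4.536 -> Y = 93.333 ✓
  C = 3.226 -> Y = 33.567 ✓
All samples match this transformation.

(b) C³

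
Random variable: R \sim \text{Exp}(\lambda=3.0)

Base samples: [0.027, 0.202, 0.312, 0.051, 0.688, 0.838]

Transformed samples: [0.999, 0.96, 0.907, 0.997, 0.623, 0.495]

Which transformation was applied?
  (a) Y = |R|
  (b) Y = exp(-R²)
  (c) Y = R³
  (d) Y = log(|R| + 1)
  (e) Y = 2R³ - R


Checking option (b) Y = exp(-R²):
  R = 0.027 -> Y = 0.999 ✓
  R = 0.202 -> Y = 0.96 ✓
  R = 0.312 -> Y = 0.907 ✓
All samples match this transformation.

(b) exp(-R²)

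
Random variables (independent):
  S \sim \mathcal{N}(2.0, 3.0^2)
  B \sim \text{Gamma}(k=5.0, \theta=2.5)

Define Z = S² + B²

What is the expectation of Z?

E[Z] = E[S²] + E[B²]
E[S²] = Var(S) + E[S]² = 9 + 4 = 13
E[B²] = Var(B) + E[B]² = 31.25 + 156.25 = 187.5
E[Z] = 13 + 187.5 = 200.5

200.5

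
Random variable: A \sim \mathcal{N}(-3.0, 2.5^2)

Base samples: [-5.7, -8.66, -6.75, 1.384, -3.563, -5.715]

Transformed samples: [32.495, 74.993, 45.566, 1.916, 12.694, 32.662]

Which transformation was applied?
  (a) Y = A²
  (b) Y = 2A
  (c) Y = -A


Checking option (a) Y = A²:
  A = -5.7 -> Y = 32.495 ✓
  A = -8.66 -> Y = 74.993 ✓
  A = -6.75 -> Y = 45.566 ✓
All samples match this transformation.

(a) A²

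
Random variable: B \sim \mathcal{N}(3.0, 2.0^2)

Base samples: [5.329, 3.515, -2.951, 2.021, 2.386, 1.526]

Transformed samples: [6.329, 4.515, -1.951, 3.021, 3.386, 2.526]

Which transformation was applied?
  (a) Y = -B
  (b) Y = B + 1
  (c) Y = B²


Checking option (b) Y = B + 1:
  B = 5.329 -> Y = 6.329 ✓
  B = 3.515 -> Y = 4.515 ✓
  B = -2.951 -> Y = -1.951 ✓
All samples match this transformation.

(b) B + 1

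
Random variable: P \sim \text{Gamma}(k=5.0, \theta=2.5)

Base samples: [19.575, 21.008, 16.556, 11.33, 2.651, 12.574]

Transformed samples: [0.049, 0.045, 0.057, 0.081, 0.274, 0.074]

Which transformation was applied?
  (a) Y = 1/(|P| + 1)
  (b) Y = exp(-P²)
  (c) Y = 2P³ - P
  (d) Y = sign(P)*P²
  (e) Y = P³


Checking option (a) Y = 1/(|P| + 1):
  P = 19.575 -> Y = 0.049 ✓
  P = 21.008 -> Y = 0.045 ✓
  P = 16.556 -> Y = 0.057 ✓
All samples match this transformation.

(a) 1/(|P| + 1)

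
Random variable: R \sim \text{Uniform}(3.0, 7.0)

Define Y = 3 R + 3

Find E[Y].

For Y = 3R + 3:
E[Y] = 3 * E[R] + 3
E[R] = (3 + 7)/2 = 5
E[Y] = 3 * 5 + 3 = 18

18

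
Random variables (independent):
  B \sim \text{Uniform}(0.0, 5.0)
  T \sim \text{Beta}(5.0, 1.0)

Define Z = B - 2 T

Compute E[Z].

E[Z] = 1*E[B] - 2*E[T]
E[B] = 2.5
E[T] = 0.83333333
E[Z] = 1*2.5 - 2*0.83333333 = 0.83333333

0.83333333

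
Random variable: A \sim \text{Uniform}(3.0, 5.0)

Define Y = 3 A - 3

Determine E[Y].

For Y = 3A - 3:
E[Y] = 3 * E[A] - 3
E[A] = (3 + 5)/2 = 4
E[Y] = 3 * 4 - 3 = 9

9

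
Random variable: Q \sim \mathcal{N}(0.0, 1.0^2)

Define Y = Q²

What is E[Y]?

Using E[X²] = Var(X) + (E[X])²:
E[Q] = 0
Var(Q) = 1.0^2 = 1
E[Q²] = 1 + 0² = 1 + 0 = 1

1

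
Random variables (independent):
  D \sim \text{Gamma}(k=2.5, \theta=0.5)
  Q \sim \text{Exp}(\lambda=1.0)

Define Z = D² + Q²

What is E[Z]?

E[Z] = E[D²] + E[Q²]
E[D²] = Var(D) + E[D]² = 0.625 + 1.5625 = 2.1875
E[Q²] = Var(Q) + E[Q]² = 1 + 1 = 2
E[Z] = 2.1875 + 2 = 4.1875

4.1875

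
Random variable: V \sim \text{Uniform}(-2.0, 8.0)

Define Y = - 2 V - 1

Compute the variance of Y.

For Y = aV + b: Var(Y) = a² * Var(V)
Var(V) = (8 + 2)^2/12 = 8.3333333
Var(Y) = (-2)² * 8.3333333 = 4 * 8.3333333 = 33.333333

33.333333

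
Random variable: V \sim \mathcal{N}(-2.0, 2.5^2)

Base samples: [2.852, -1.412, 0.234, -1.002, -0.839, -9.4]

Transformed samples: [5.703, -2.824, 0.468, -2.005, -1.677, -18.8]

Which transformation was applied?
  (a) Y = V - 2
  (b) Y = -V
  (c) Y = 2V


Checking option (c) Y = 2V:
  V = 2.852 -> Y = 5.703 ✓
  V = -1.412 -> Y = -2.824 ✓
  V = 0.234 -> Y = 0.468 ✓
All samples match this transformation.

(c) 2V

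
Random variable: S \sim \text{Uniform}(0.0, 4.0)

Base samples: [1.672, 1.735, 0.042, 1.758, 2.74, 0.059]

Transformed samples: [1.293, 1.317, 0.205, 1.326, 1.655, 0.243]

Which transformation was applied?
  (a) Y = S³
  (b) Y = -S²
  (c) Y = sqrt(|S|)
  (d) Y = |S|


Checking option (c) Y = sqrt(|S|):
  S = 1.672 -> Y = 1.293 ✓
  S = 1.735 -> Y = 1.317 ✓
  S = 0.042 -> Y = 0.205 ✓
All samples match this transformation.

(c) sqrt(|S|)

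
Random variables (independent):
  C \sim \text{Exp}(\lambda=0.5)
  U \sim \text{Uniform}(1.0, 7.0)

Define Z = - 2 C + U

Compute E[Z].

E[Z] = -2*E[C] + 1*E[U]
E[C] = 2
E[U] = 4
E[Z] = -2*2 + 1*4 = 0

0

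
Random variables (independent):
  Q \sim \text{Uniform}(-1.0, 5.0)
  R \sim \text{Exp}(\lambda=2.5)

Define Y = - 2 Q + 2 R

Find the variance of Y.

For independent RVs: Var(aX + bY) = a²Var(X) + b²Var(Y)
Var(Q) = 3
Var(R) = 0.16
Var(Y) = (-2)²*3 + 2²*0.16
= 4*3 + 4*0.16 = 12.64

12.64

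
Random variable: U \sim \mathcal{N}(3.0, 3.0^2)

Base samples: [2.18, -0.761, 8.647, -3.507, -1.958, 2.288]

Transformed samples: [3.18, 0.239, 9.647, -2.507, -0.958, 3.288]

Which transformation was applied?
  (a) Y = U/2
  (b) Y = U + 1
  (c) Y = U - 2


Checking option (b) Y = U + 1:
  U = 2.18 -> Y = 3.18 ✓
  U = -0.761 -> Y = 0.239 ✓
  U = 8.647 -> Y = 9.647 ✓
All samples match this transformation.

(b) U + 1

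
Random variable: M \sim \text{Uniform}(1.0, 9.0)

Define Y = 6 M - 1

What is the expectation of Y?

For Y = 6M - 1:
E[Y] = 6 * E[M] - 1
E[M] = (1 + 9)/2 = 5
E[Y] = 6 * 5 - 1 = 29

29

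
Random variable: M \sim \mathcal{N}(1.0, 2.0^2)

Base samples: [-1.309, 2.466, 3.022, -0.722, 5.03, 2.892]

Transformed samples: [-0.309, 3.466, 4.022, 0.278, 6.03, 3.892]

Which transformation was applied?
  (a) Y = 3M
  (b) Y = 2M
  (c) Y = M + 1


Checking option (c) Y = M + 1:
  M = -1.309 -> Y = -0.309 ✓
  M = 2.466 -> Y = 3.466 ✓
  M = 3.022 -> Y = 4.022 ✓
All samples match this transformation.

(c) M + 1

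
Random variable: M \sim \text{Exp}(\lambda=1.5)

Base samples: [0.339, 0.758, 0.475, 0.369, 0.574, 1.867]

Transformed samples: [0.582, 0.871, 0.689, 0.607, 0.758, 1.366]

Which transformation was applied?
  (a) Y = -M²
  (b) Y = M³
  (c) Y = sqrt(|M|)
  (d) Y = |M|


Checking option (c) Y = sqrt(|M|):
  M = 0.339 -> Y = 0.582 ✓
  M = 0.758 -> Y = 0.871 ✓
  M = 0.475 -> Y = 0.689 ✓
All samples match this transformation.

(c) sqrt(|M|)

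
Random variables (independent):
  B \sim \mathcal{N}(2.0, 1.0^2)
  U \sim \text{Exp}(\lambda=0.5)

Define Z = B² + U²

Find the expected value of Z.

E[Z] = E[B²] + E[U²]
E[B²] = Var(B) + E[B]² = 1 + 4 = 5
E[U²] = Var(U) + E[U]² = 4 + 4 = 8
E[Z] = 5 + 8 = 13

13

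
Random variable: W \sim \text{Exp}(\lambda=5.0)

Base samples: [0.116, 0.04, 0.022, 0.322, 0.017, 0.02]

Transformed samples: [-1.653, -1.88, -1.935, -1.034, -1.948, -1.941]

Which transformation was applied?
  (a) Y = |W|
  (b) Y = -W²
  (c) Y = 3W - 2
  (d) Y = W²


Checking option (c) Y = 3W - 2:
  W = 0.116 -> Y = -1.653 ✓
  W = 0.04 -> Y = -1.88 ✓
  W = 0.022 -> Y = -1.935 ✓
All samples match this transformation.

(c) 3W - 2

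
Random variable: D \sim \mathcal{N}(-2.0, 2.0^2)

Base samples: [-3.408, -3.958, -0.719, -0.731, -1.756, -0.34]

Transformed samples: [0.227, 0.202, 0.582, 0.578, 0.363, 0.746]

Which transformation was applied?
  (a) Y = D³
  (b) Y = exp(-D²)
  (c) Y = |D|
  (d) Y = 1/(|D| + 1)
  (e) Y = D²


Checking option (d) Y = 1/(|D| + 1):
  D = -3.408 -> Y = 0.227 ✓
  D = -3.958 -> Y = 0.202 ✓
  D = -0.719 -> Y = 0.582 ✓
All samples match this transformation.

(d) 1/(|D| + 1)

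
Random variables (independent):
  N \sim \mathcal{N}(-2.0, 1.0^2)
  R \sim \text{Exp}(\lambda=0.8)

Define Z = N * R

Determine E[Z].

For independent RVs: E[XY] = E[X]*E[Y]
E[N] = -2
E[R] = 1.25
E[Z] = -2 * 1.25 = -2.5

-2.5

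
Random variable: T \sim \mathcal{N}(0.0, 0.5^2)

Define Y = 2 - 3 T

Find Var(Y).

For Y = aT + b: Var(Y) = a² * Var(T)
Var(T) = 0.5^2 = 0.25
Var(Y) = (-3)² * 0.25 = 9 * 0.25 = 2.25

2.25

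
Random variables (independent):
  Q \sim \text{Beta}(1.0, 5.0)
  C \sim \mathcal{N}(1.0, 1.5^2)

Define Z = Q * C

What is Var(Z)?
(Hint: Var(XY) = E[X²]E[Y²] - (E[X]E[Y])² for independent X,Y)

Var(XY) = E[X²]E[Y²] - (E[X]E[Y])²
E[Q] = 0.16666667, Var(Q) = 0.01984127
E[C] = 1, Var(C) = 2.25
E[Q²] = 0.01984127 + 0.16666667² = 0.047619048
E[C²] = 2.25 + 1² = 3.25
Var(Z) = 0.047619048*3.25 - (0.16666667*1)²
= 0.1547619 - 0.027777778 = 0.12698413

0.12698413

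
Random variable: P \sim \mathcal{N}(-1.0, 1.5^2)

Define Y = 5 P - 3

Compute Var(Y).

For Y = aP + b: Var(Y) = a² * Var(P)
Var(P) = 1.5^2 = 2.25
Var(Y) = 5² * 2.25 = 25 * 2.25 = 56.25

56.25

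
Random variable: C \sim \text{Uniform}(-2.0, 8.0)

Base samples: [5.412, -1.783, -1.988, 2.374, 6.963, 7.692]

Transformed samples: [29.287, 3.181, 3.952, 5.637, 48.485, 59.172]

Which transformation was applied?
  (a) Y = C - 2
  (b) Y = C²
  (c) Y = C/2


Checking option (b) Y = C²:
  C = 5.412 -> Y = 29.287 ✓
  C = -1.783 -> Y = 3.181 ✓
  C = -1.988 -> Y = 3.952 ✓
All samples match this transformation.

(b) C²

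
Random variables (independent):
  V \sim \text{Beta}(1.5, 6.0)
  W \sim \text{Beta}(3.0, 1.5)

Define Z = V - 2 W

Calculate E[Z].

E[Z] = 1*E[V] - 2*E[W]
E[V] = 0.2
E[W] = 0.66666667
E[Z] = 1*0.2 - 2*0.66666667 = -1.1333333

-1.1333333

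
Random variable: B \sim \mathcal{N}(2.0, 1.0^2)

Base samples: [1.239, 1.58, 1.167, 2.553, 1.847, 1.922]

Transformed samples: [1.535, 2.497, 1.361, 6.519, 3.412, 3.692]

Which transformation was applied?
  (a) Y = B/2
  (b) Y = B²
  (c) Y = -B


Checking option (b) Y = B²:
  B = 1.239 -> Y = 1.535 ✓
  B = 1.58 -> Y = 2.497 ✓
  B = 1.167 -> Y = 1.361 ✓
All samples match this transformation.

(b) B²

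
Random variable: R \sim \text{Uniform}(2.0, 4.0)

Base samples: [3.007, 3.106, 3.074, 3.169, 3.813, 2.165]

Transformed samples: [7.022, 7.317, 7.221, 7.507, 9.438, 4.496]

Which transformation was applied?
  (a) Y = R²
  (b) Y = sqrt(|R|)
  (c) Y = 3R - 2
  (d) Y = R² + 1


Checking option (c) Y = 3R - 2:
  R = 3.007 -> Y = 7.022 ✓
  R = 3.106 -> Y = 7.317 ✓
  R = 3.074 -> Y = 7.221 ✓
All samples match this transformation.

(c) 3R - 2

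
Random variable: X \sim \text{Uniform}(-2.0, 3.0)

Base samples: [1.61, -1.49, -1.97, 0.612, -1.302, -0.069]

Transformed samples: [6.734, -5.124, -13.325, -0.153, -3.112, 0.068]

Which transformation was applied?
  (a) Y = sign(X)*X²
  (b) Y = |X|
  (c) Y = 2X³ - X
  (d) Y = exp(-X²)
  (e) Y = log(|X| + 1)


Checking option (c) Y = 2X³ - X:
  X = 1.61 -> Y = 6.734 ✓
  X = -1.49 -> Y = -5.124 ✓
  X = -1.97 -> Y = -13.325 ✓
All samples match this transformation.

(c) 2X³ - X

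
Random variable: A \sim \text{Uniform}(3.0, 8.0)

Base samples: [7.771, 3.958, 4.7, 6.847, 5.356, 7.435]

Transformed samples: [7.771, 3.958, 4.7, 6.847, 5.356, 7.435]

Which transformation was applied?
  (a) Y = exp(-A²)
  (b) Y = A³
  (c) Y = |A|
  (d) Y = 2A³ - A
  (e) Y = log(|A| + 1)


Checking option (c) Y = |A|:
  A = 7.771 -> Y = 7.771 ✓
  A = 3.958 -> Y = 3.958 ✓
  A = 4.7 -> Y = 4.7 ✓
All samples match this transformation.

(c) |A|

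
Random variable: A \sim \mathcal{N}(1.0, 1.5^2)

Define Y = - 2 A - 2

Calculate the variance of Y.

For Y = aA + b: Var(Y) = a² * Var(A)
Var(A) = 1.5^2 = 2.25
Var(Y) = (-2)² * 2.25 = 4 * 2.25 = 9

9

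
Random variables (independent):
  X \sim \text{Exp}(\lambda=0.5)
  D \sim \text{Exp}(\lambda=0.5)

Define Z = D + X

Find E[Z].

E[Z] = 1*E[X] + 1*E[D]
E[X] = 2
E[D] = 2
E[Z] = 1*2 + 1*2 = 4

4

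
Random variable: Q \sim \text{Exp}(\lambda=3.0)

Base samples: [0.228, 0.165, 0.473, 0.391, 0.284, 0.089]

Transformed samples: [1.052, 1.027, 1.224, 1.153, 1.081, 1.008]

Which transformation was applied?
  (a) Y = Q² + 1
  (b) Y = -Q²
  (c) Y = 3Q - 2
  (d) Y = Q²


Checking option (a) Y = Q² + 1:
  Q = 0.228 -> Y = 1.052 ✓
  Q = 0.165 -> Y = 1.027 ✓
  Q = 0.473 -> Y = 1.224 ✓
All samples match this transformation.

(a) Q² + 1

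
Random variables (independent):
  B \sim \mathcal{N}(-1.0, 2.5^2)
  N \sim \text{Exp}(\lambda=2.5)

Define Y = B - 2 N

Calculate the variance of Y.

For independent RVs: Var(aX + bY) = a²Var(X) + b²Var(Y)
Var(B) = 6.25
Var(N) = 0.16
Var(Y) = 1²*6.25 + (-2)²*0.16
= 1*6.25 + 4*0.16 = 6.89

6.89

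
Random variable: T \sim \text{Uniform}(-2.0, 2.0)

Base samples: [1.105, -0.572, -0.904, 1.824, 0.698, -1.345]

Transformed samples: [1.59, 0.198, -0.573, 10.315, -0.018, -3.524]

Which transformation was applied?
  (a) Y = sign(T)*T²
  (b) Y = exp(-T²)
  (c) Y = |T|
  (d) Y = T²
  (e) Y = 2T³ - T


Checking option (e) Y = 2T³ - T:
  T = 1.105 -> Y = 1.59 ✓
  T = -0.572 -> Y = 0.198 ✓
  T = -0.904 -> Y = -0.573 ✓
All samples match this transformation.

(e) 2T³ - T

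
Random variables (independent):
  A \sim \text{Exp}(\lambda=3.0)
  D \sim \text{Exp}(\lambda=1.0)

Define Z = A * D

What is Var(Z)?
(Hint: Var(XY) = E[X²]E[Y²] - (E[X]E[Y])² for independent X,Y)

Var(XY) = E[X²]E[Y²] - (E[X]E[Y])²
E[A] = 0.33333333, Var(A) = 0.11111111
E[D] = 1, Var(D) = 1
E[A²] = 0.11111111 + 0.33333333² = 0.22222222
E[D²] = 1 + 1² = 2
Var(Z) = 0.22222222*2 - (0.33333333*1)²
= 0.44444444 - 0.11111111 = 0.33333333

0.33333333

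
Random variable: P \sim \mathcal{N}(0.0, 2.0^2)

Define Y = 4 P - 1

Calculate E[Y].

For Y = 4P - 1:
E[Y] = 4 * E[P] - 1
E[P] = 0.0 = 0
E[Y] = 4 * 0 - 1 = -1

-1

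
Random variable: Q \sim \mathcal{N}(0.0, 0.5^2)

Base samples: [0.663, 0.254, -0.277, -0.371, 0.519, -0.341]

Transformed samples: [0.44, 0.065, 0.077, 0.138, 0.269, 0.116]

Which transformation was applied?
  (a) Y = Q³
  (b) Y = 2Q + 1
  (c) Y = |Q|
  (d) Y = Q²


Checking option (d) Y = Q²:
  Q = 0.663 -> Y = 0.44 ✓
  Q = 0.254 -> Y = 0.065 ✓
  Q = -0.277 -> Y = 0.077 ✓
All samples match this transformation.

(d) Q²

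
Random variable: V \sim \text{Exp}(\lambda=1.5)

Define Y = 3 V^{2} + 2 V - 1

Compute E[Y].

E[Y] = 3*E[V²] + 2*E[V] - 1
E[V] = 0.66666667
E[V²] = Var(V) + (E[V])² = 0.44444444 + 0.44444444 = 0.88888889
E[Y] = 3*0.88888889 + 2*0.66666667 - 1 = 3

3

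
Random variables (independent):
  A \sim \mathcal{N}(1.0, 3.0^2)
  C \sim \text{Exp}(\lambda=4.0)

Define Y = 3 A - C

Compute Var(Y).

For independent RVs: Var(aX + bY) = a²Var(X) + b²Var(Y)
Var(A) = 9
Var(C) = 0.0625
Var(Y) = 3²*9 + (-1)²*0.0625
= 9*9 + 1*0.0625 = 81.0625

81.0625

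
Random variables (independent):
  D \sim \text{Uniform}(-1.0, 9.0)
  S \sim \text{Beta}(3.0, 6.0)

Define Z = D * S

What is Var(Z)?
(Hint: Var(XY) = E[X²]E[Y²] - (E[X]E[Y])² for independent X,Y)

Var(XY) = E[X²]E[Y²] - (E[X]E[Y])²
E[D] = 4, Var(D) = 8.3333333
E[S] = 0.33333333, Var(S) = 0.022222222
E[D²] = 8.3333333 + 4² = 24.333333
E[S²] = 0.022222222 + 0.33333333² = 0.13333333
Var(Z) = 24.333333*0.13333333 - (4*0.33333333)²
= 3.2444444 - 1.7777778 = 1.4666667

1.4666667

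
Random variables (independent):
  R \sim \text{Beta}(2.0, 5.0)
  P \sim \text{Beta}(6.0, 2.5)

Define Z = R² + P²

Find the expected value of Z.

E[Z] = E[R²] + E[P²]
E[R²] = Var(R) + E[R]² = 0.025510204 + 0.081632653 = 0.10714286
E[P²] = Var(P) + E[P]² = 0.021853943 + 0.4982699 = 0.52012384
E[Z] = 0.10714286 + 0.52012384 = 0.6272667

0.6272667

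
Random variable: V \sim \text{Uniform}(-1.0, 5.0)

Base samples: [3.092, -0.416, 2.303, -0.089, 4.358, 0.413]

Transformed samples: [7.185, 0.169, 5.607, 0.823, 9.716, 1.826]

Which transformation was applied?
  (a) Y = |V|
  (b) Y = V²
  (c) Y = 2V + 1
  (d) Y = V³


Checking option (c) Y = 2V + 1:
  V = 3.092 -> Y = 7.185 ✓
  V = -0.416 -> Y = 0.169 ✓
  V = 2.303 -> Y = 5.607 ✓
All samples match this transformation.

(c) 2V + 1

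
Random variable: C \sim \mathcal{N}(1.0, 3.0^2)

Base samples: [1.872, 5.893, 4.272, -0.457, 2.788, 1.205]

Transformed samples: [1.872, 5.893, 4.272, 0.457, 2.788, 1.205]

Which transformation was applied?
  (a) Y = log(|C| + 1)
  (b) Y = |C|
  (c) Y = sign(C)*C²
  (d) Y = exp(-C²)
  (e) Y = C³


Checking option (b) Y = |C|:
  C = 1.872 -> Y = 1.872 ✓
  C = 5.893 -> Y = 5.893 ✓
  C = 4.272 -> Y = 4.272 ✓
All samples match this transformation.

(b) |C|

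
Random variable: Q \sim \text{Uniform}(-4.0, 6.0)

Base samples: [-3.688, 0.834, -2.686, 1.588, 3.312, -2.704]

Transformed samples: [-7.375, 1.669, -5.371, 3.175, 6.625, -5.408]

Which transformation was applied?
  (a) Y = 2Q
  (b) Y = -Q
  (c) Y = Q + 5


Checking option (a) Y = 2Q:
  Q = -3.688 -> Y = -7.375 ✓
  Q = 0.834 -> Y = 1.669 ✓
  Q = -2.686 -> Y = -5.371 ✓
All samples match this transformation.

(a) 2Q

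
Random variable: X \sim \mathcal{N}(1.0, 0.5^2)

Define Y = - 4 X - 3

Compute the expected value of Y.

For Y = -4X - 3:
E[Y] = -4 * E[X] - 3
E[X] = 1.0 = 1
E[Y] = -4 * 1 - 3 = -7

-7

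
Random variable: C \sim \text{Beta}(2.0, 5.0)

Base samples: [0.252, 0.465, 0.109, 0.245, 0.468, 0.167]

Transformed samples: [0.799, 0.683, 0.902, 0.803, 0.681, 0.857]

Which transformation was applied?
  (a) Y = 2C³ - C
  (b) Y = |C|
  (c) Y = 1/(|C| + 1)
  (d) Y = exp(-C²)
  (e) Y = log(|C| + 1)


Checking option (c) Y = 1/(|C| + 1):
  C = 0.252 -> Y = 0.799 ✓
  C = 0.465 -> Y = 0.683 ✓
  C = 0.109 -> Y = 0.902 ✓
All samples match this transformation.

(c) 1/(|C| + 1)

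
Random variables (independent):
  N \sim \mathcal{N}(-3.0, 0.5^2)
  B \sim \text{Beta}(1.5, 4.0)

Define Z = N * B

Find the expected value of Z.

For independent RVs: E[XY] = E[X]*E[Y]
E[N] = -3
E[B] = 0.27272727
E[Z] = -3 * 0.27272727 = -0.81818182

-0.81818182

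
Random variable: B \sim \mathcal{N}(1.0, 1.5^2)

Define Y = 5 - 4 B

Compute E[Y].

For Y = -4B + 5:
E[Y] = -4 * E[B] + 5
E[B] = 1.0 = 1
E[Y] = -4 * 1 + 5 = 1

1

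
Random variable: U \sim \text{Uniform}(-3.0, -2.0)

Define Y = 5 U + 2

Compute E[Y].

For Y = 5U + 2:
E[Y] = 5 * E[U] + 2
E[U] = (-3 - 2)/2 = -2.5
E[Y] = 5 * (-2.5) + 2 = -10.5

-10.5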